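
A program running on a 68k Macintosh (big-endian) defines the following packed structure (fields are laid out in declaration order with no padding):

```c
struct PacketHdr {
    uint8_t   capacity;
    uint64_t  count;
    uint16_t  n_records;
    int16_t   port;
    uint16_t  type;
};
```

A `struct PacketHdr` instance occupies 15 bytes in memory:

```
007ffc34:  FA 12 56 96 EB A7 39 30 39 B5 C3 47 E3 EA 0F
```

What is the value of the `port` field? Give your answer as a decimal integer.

`port` follows `capacity` (1 B), `count` (8 B), `n_records` (2 B), so it starts at offset 1 + 8 + 2 = 11 and occupies 2 bytes.
Bytes at offsets 11..12: 47 E3.
Big-endian stores the most-significant byte at the lowest address.
The bytes are already most-significant first: 0x47E3.
0x47E3 = 18403.

18403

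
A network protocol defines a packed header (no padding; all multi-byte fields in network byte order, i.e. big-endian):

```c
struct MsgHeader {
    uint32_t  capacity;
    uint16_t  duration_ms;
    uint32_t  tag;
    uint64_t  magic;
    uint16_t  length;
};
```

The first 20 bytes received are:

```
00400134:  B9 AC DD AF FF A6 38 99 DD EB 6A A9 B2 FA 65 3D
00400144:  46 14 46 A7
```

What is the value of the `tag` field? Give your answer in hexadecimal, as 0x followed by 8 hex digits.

0x3899DDEB

`tag` follows `capacity` (4 B), `duration_ms` (2 B), so it starts at offset 4 + 2 = 6 and occupies 4 bytes.
Bytes at offsets 6..9: 38 99 DD EB.
Big-endian: lowest address holds the most-significant byte.
The bytes are already most-significant first: 0x3899DDEB.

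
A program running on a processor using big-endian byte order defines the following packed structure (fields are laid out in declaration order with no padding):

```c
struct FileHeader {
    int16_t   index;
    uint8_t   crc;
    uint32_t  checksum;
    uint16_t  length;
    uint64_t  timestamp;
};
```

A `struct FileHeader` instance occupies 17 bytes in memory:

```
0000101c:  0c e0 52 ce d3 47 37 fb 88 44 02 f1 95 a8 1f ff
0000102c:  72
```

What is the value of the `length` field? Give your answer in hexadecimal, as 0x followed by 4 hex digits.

0xFB88

`length` follows `index` (2 B), `crc` (1 B), `checksum` (4 B), so it starts at offset 2 + 1 + 4 = 7 and occupies 2 bytes.
Bytes at offsets 7..8: FB 88.
Big-endian stores the most-significant byte at the lowest address.
The bytes are already most-significant first: 0xFB88.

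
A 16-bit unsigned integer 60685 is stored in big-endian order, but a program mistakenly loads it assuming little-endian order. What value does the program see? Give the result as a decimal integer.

3565

60685 in 16-bit hexadecimal is 0xED0D.
Stored big-endian, the bytes at ascending addresses are ED 0D.
Read back as little-endian, the first byte is least significant, giving 0x0DED.
0x0DED = 3565.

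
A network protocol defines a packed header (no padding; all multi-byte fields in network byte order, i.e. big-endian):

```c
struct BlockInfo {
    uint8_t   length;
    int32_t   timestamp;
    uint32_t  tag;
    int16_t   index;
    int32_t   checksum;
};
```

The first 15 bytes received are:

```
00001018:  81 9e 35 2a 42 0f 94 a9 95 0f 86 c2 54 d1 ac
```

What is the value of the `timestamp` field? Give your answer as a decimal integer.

-1640682942

`timestamp` follows `length` (1 byte), so it starts at byte offset 1 and occupies 4 bytes.
Bytes at offsets 1..4: 9E 35 2A 42.
Big-endian: lowest address holds the most-significant byte.
The bytes are already most-significant first: 0x9E352A42.
Top bit is set, so as a signed 32-bit value this is 0x9E352A42 − 2^32 = -1640682942.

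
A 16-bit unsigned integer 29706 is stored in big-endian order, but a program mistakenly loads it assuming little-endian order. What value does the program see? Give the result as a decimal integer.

2676

29706 in 16-bit hexadecimal is 0x740A.
Stored big-endian, the bytes at ascending addresses are 74 0A.
Read back as little-endian, the first byte is least significant, giving 0x0A74.
0x0A74 = 2676.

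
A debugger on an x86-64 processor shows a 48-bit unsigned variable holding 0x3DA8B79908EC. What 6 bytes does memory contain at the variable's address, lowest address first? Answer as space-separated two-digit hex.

Split into bytes (most-significant first): 3D A8 B7 99 08 EC.
In little-endian order the low byte comes first in memory.
So at ascending addresses the bytes are EC 08 99 B7 A8 3D.

EC 08 99 B7 A8 3D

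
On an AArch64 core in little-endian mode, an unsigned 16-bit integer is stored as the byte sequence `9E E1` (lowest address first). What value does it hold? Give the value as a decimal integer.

In little-endian order the low byte comes first in memory.
Reassemble most-significant byte first: E1 9E → 0xE19E.
0xE19E = 57758.

57758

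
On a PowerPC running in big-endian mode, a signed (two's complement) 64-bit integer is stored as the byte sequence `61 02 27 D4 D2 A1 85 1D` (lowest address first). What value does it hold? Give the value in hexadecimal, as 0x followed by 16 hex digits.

0x610227D4D2A1851D

Big-endian: lowest address holds the most-significant byte.
The bytes are already most-significant first: 0x610227D4D2A1851D.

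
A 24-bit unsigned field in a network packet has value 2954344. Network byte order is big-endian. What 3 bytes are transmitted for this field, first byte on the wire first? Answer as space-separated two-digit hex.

2954344 in hexadecimal, padded to 24 bits, is 0x2D1468.
Split into bytes (most-significant first): 2D 14 68.
Big-endian: lowest address holds the most-significant byte.
So the memory order matches the most-significant-first order: 2D 14 68.

2D 14 68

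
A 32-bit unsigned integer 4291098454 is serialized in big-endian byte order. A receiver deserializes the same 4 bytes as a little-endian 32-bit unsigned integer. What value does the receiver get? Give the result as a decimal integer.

1459078399

4291098454 in 32-bit hexadecimal is 0xFFC4F756.
Stored big-endian, the bytes at ascending addresses are FF C4 F7 56.
Read back as little-endian, the first byte is least significant, giving 0x56F7C4FF.
0x56F7C4FF = 1459078399.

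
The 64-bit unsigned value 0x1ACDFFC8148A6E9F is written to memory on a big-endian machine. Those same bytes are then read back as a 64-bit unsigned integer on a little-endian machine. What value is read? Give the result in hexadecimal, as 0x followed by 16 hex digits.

Stored big-endian, the bytes at ascending addresses are 1A CD FF C8 14 8A 6E 9F.
Read back as little-endian, the first byte is least significant, giving 0x9F6E8A14C8FFCD1A.

0x9F6E8A14C8FFCD1A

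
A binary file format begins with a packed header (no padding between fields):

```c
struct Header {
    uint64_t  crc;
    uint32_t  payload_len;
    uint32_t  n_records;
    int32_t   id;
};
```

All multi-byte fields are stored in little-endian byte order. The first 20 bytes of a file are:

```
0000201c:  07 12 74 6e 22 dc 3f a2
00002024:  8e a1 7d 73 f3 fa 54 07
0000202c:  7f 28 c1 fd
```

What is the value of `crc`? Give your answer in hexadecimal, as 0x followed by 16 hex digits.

0xA23FDC226E741207

`crc` is the first field, at byte offset 0, occupying 8 bytes.
Bytes at offsets 0..7: 07 12 74 6E 22 DC 3F A2.
Little-endian stores the least-significant byte at the lowest address.
Reassemble most-significant byte first: A2 3F DC 22 6E 74 12 07 → 0xA23FDC226E741207.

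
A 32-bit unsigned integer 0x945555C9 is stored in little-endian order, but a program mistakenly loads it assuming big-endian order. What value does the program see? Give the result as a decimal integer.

3377812884

Stored little-endian, the bytes at ascending addresses are C9 55 55 94.
Read back as big-endian, the last byte is least significant, giving 0xC9555594.
0xC9555594 = 3377812884.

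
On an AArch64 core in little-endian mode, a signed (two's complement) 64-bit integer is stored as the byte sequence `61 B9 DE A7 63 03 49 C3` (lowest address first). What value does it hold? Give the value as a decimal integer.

-4374961836460689055

In little-endian order the low byte comes first in memory.
Reassemble most-significant byte first: C3 49 03 63 A7 DE B9 61 → 0xC3490363A7DEB961.
Top bit is set, so as a signed 64-bit value this is 0xC3490363A7DEB961 − 2^64 = -4374961836460689055.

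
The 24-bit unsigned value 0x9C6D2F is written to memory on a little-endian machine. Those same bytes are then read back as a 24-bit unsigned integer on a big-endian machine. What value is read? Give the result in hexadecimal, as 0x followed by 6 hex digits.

0x2F6D9C

Stored little-endian, the bytes at ascending addresses are 2F 6D 9C.
Read back as big-endian, the last byte is least significant, giving 0x2F6D9C.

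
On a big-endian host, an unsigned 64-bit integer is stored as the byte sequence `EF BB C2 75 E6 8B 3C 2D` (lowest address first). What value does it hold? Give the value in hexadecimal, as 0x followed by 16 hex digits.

0xEFBBC275E68B3C2D

Big-endian stores the most-significant byte at the lowest address.
The bytes are already most-significant first: 0xEFBBC275E68B3C2D.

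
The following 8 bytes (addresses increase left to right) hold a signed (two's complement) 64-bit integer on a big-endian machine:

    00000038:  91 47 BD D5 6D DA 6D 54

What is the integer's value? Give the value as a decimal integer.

Big-endian: lowest address holds the most-significant byte.
The bytes are already most-significant first: 0x9147BDD56DDA6D54.
Top bit is set, so as a signed 64-bit value this is 0x9147BDD56DDA6D54 − 2^64 = -7978199490494829228.

-7978199490494829228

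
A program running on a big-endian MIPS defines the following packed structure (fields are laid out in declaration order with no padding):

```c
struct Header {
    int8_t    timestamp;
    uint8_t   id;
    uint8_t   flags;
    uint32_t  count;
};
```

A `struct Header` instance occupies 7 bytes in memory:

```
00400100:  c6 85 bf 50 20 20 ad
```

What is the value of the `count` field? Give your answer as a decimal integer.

1344282797

`count` follows `timestamp` (1 B), `id` (1 B), `flags` (1 B), so it starts at offset 1 + 1 + 1 = 3 and occupies 4 bytes.
Bytes at offsets 3..6: 50 20 20 AD.
In big-endian order the high byte comes first in memory.
The bytes are already most-significant first: 0x502020AD.
0x502020AD = 1344282797.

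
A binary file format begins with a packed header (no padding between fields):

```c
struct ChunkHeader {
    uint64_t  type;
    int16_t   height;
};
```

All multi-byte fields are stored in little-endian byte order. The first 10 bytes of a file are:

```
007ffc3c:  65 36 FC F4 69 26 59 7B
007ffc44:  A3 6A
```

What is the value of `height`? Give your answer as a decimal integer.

`height` follows `type` (8 bytes), so it starts at byte offset 8 and occupies 2 bytes.
Bytes at offsets 8..9: A3 6A.
Little-endian stores the least-significant byte at the lowest address.
Reassemble most-significant byte first: 6A A3 → 0x6AA3.
0x6AA3 = 27299.

27299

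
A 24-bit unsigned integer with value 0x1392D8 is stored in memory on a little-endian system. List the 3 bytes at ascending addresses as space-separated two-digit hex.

D8 92 13

Split into bytes (most-significant first): 13 92 D8.
Little-endian: lowest address holds the least-significant byte.
So at ascending addresses the bytes are D8 92 13.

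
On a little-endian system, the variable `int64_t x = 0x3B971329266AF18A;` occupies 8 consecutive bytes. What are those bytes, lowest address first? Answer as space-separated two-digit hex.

8A F1 6A 26 29 13 97 3B

Split into bytes (most-significant first): 3B 97 13 29 26 6A F1 8A.
Little-endian: lowest address holds the least-significant byte.
So at ascending addresses the bytes are 8A F1 6A 26 29 13 97 3B.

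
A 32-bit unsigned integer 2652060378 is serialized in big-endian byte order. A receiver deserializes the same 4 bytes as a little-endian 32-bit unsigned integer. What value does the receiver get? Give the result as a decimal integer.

3661239198

2652060378 in 32-bit hexadecimal is 0x9E133ADA.
Stored big-endian, the bytes at ascending addresses are 9E 13 3A DA.
Read back as little-endian, the first byte is least significant, giving 0xDA3A139E.
0xDA3A139E = 3661239198.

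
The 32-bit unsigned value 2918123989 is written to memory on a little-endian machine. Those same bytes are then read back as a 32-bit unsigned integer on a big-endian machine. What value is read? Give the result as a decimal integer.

3574198189

2918123989 in 32-bit hexadecimal is 0xADEF09D5.
Stored little-endian, the bytes at ascending addresses are D5 09 EF AD.
Read back as big-endian, the last byte is least significant, giving 0xD509EFAD.
0xD509EFAD = 3574198189.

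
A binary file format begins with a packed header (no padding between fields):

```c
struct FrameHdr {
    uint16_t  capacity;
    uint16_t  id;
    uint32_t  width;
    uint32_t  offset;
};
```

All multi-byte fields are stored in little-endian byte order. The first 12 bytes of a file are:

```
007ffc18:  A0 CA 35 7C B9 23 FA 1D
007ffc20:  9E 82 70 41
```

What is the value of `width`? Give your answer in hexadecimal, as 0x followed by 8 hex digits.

`width` follows `capacity` (2 B), `id` (2 B), so it starts at offset 2 + 2 = 4 and occupies 4 bytes.
Bytes at offsets 4..7: B9 23 FA 1D.
Little-endian stores the least-significant byte at the lowest address.
Reassemble most-significant byte first: 1D FA 23 B9 → 0x1DFA23B9.

0x1DFA23B9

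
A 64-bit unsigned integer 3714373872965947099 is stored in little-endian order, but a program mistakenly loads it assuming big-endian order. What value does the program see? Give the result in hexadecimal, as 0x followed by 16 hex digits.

0xDB8E209D5B1B8C33

3714373872965947099 in 64-bit hexadecimal is 0x338C1B5B9D208EDB.
Stored little-endian, the bytes at ascending addresses are DB 8E 20 9D 5B 1B 8C 33.
Read back as big-endian, the last byte is least significant, giving 0xDB8E209D5B1B8C33.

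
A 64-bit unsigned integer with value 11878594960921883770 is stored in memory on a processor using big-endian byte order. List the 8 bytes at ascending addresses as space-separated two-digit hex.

A4 D9 3F 2E 74 7E 74 7A

11878594960921883770 in hexadecimal, padded to 64 bits, is 0xA4D93F2E747E747A.
Split into bytes (most-significant first): A4 D9 3F 2E 74 7E 74 7A.
In big-endian order the high byte comes first in memory.
So the memory order matches the most-significant-first order: A4 D9 3F 2E 74 7E 74 7A.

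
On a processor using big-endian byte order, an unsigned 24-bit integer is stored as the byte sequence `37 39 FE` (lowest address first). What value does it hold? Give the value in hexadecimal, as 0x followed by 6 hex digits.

0x3739FE

Big-endian: lowest address holds the most-significant byte.
The bytes are already most-significant first: 0x3739FE.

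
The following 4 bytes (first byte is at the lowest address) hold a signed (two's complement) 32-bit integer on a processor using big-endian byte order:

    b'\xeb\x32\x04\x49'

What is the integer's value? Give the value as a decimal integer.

-349043639

In big-endian order the high byte comes first in memory.
The bytes are already most-significant first: 0xEB320449.
Top bit is set, so as a signed 32-bit value this is 0xEB320449 − 2^32 = -349043639.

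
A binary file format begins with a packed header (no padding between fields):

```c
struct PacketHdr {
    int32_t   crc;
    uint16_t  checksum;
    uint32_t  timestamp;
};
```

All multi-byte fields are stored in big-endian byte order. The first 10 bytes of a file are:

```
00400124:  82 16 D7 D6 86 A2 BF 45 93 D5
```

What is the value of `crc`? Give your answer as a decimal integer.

-2112432170

`crc` is the first field, at byte offset 0, occupying 4 bytes.
Bytes at offsets 0..3: 82 16 D7 D6.
Big-endian: lowest address holds the most-significant byte.
The bytes are already most-significant first: 0x8216D7D6.
Top bit is set, so as a signed 32-bit value this is 0x8216D7D6 − 2^32 = -2112432170.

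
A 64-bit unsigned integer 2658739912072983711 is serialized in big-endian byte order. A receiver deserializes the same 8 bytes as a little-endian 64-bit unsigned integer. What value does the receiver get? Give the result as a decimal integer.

11489882258982954276

2658739912072983711 in 64-bit hexadecimal is 0x24E5BDDD0943749F.
Stored big-endian, the bytes at ascending addresses are 24 E5 BD DD 09 43 74 9F.
Read back as little-endian, the first byte is least significant, giving 0x9F744309DDBDE524.
0x9F744309DDBDE524 = 11489882258982954276.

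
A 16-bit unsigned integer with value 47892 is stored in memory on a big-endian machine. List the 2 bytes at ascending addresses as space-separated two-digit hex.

BB 14

47892 in hexadecimal, padded to 16 bits, is 0xBB14.
Split into bytes (most-significant first): BB 14.
Big-endian stores the most-significant byte at the lowest address.
So the memory order matches the most-significant-first order: BB 14.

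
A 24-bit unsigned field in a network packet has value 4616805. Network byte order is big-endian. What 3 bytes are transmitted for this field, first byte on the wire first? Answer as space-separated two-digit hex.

46 72 65

4616805 in hexadecimal, padded to 24 bits, is 0x467265.
Split into bytes (most-significant first): 46 72 65.
In big-endian order the high byte comes first in memory.
So the memory order matches the most-significant-first order: 46 72 65.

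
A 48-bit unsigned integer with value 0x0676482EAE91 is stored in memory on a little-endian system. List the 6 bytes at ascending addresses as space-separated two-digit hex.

91 AE 2E 48 76 06

Split into bytes (most-significant first): 06 76 48 2E AE 91.
In little-endian order the low byte comes first in memory.
So at ascending addresses the bytes are 91 AE 2E 48 76 06.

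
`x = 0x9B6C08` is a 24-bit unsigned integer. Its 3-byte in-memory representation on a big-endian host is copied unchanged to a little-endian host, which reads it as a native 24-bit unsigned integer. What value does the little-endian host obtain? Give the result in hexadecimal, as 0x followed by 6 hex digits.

Stored big-endian, the bytes at ascending addresses are 9B 6C 08.
Read back as little-endian, the first byte is least significant, giving 0x086C9B.

0x086C9B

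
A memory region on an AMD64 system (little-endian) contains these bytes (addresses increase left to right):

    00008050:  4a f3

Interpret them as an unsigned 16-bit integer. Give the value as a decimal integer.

62282

In little-endian order the low byte comes first in memory.
Reassemble most-significant byte first: F3 4A → 0xF34A.
0xF34A = 62282.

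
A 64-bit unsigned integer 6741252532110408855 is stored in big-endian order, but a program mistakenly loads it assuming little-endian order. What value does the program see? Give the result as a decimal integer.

6741252532110408855 in 64-bit hexadecimal is 0x5D8DBD7615A4BC97.
Stored big-endian, the bytes at ascending addresses are 5D 8D BD 76 15 A4 BC 97.
Read back as little-endian, the first byte is least significant, giving 0x97BCA41576BD8D5D.
0x97BCA41576BD8D5D = 10933794407442124125.

10933794407442124125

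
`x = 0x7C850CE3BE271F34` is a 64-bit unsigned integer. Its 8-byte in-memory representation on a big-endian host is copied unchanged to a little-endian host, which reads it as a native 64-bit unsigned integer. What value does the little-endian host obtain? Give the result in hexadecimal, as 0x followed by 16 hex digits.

0x341F27BEE30C857C

Stored big-endian, the bytes at ascending addresses are 7C 85 0C E3 BE 27 1F 34.
Read back as little-endian, the first byte is least significant, giving 0x341F27BEE30C857C.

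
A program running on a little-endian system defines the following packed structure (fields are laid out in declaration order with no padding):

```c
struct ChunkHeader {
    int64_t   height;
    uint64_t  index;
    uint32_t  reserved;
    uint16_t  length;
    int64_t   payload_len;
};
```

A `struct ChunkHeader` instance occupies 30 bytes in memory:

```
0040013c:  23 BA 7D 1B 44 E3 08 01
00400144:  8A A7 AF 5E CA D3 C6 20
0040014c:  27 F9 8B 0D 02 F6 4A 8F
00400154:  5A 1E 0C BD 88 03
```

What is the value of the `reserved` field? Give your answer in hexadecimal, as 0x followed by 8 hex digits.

`reserved` follows `height` (8 B), `index` (8 B), so it starts at offset 8 + 8 = 16 and occupies 4 bytes.
Bytes at offsets 16..19: 27 F9 8B 0D.
In little-endian order the low byte comes first in memory.
Reassemble most-significant byte first: 0D 8B F9 27 → 0x0D8BF927.

0x0D8BF927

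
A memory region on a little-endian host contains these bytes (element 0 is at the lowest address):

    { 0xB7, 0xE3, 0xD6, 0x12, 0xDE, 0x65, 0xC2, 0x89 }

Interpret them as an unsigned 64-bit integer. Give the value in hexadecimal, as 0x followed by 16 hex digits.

In little-endian order the low byte comes first in memory.
Reassemble most-significant byte first: 89 C2 65 DE 12 D6 E3 B7 → 0x89C265DE12D6E3B7.

0x89C265DE12D6E3B7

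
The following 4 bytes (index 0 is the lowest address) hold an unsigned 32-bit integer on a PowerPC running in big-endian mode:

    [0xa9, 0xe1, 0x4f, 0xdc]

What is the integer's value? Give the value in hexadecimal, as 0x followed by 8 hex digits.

Big-endian stores the most-significant byte at the lowest address.
The bytes are already most-significant first: 0xA9E14FDC.

0xA9E14FDC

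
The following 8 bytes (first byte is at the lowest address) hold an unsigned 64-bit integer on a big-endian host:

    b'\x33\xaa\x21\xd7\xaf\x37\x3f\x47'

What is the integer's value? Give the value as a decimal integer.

Big-endian stores the most-significant byte at the lowest address.
The bytes are already most-significant first: 0x33AA21D7AF373F47.
0x33AA21D7AF373F47 = 3722825252216454983.

3722825252216454983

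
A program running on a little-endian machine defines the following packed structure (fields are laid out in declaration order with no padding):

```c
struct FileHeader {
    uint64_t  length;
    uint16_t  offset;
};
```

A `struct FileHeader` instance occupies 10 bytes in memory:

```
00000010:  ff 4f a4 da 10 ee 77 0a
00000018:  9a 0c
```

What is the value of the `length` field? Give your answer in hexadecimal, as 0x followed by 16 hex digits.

`length` is the first field, at byte offset 0, occupying 8 bytes.
Bytes at offsets 0..7: FF 4F A4 DA 10 EE 77 0A.
Little-endian: lowest address holds the least-significant byte.
Reassemble most-significant byte first: 0A 77 EE 10 DA A4 4F FF → 0x0A77EE10DAA44FFF.

0x0A77EE10DAA44FFF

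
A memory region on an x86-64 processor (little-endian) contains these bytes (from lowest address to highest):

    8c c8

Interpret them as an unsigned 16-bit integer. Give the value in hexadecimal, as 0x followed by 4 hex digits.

Little-endian: lowest address holds the least-significant byte.
Reassemble most-significant byte first: C8 8C → 0xC88C.

0xC88C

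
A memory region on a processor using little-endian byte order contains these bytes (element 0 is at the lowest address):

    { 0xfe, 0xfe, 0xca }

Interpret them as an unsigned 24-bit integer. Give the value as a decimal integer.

13303550

Little-endian: lowest address holds the least-significant byte.
Reassemble most-significant byte first: CA FE FE → 0xCAFEFE.
0xCAFEFE = 13303550.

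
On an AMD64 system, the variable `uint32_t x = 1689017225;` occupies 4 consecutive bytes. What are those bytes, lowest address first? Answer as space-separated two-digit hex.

1689017225 in hexadecimal, padded to 32 bits, is 0x64AC5B89.
Split into bytes (most-significant first): 64 AC 5B 89.
In little-endian order the low byte comes first in memory.
So at ascending addresses the bytes are 89 5B AC 64.

89 5B AC 64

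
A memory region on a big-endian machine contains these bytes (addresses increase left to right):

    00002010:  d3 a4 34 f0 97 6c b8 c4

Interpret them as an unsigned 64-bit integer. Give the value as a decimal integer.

In big-endian order the high byte comes first in memory.
The bytes are already most-significant first: 0xD3A434F0976CB8C4.
0xD3A434F0976CB8C4 = 15250372446120622276.

15250372446120622276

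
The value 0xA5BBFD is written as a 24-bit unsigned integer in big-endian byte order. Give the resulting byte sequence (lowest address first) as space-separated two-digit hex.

A5 BB FD

Split into bytes (most-significant first): A5 BB FD.
In big-endian order the high byte comes first in memory.
So the memory order matches the most-significant-first order: A5 BB FD.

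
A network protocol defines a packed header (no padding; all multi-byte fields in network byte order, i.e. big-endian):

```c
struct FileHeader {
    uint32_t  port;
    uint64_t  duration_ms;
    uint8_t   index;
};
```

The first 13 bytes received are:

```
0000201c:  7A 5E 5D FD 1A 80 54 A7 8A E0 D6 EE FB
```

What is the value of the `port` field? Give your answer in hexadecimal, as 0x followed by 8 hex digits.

0x7A5E5DFD

`port` is the first field, at byte offset 0, occupying 4 bytes.
Bytes at offsets 0..3: 7A 5E 5D FD.
Big-endian stores the most-significant byte at the lowest address.
The bytes are already most-significant first: 0x7A5E5DFD.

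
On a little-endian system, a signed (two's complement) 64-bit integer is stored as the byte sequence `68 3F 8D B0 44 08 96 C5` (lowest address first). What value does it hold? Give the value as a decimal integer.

In little-endian order the low byte comes first in memory.
Reassemble most-significant byte first: C5 96 08 44 B0 8D 3F 68 → 0xC5960844B08D3F68.
Top bit is set, so as a signed 64-bit value this is 0xC5960844B08D3F68 − 2^64 = -4209167710618304664.

-4209167710618304664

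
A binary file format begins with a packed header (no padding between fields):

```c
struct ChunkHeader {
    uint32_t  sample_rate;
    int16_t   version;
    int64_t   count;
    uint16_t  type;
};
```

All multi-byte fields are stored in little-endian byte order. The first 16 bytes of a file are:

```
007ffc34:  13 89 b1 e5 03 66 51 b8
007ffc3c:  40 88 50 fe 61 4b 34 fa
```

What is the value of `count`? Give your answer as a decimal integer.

`count` follows `sample_rate` (4 B), `version` (2 B), so it starts at offset 4 + 2 = 6 and occupies 8 bytes.
Bytes at offsets 6..13: 51 B8 40 88 50 FE 61 4B.
Little-endian stores the least-significant byte at the lowest address.
Reassemble most-significant byte first: 4B 61 FE 50 88 40 B8 51 → 0x4B61FE508840B851.
0x4B61FE508840B851 = 5431902247422310481.

5431902247422310481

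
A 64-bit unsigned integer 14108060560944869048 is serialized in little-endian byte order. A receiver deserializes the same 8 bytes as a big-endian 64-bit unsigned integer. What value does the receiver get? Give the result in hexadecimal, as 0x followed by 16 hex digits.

0xB82ED11C55E6C9C3

14108060560944869048 in 64-bit hexadecimal is 0xC3C9E6551CD12EB8.
Stored little-endian, the bytes at ascending addresses are B8 2E D1 1C 55 E6 C9 C3.
Read back as big-endian, the last byte is least significant, giving 0xB82ED11C55E6C9C3.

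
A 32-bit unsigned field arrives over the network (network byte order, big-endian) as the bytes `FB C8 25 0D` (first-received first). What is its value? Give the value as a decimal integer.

In big-endian order the high byte comes first in memory.
The bytes are already most-significant first: 0xFBC8250D.
0xFBC8250D = 4224197901.

4224197901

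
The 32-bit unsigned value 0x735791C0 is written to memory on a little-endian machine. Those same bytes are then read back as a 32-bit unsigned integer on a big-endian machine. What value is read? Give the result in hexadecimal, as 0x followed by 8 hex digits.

Stored little-endian, the bytes at ascending addresses are C0 91 57 73.
Read back as big-endian, the last byte is least significant, giving 0xC0915773.

0xC0915773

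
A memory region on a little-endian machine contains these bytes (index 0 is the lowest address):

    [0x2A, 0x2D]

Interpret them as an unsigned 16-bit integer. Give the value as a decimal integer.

11562

In little-endian order the low byte comes first in memory.
Reassemble most-significant byte first: 2D 2A → 0x2D2A.
0x2D2A = 11562.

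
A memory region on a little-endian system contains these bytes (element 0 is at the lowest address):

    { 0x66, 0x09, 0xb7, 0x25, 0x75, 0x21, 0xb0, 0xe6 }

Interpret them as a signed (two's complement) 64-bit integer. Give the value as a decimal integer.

-1823921062057408154

Little-endian: lowest address holds the least-significant byte.
Reassemble most-significant byte first: E6 B0 21 75 25 B7 09 66 → 0xE6B0217525B70966.
Top bit is set, so as a signed 64-bit value this is 0xE6B0217525B70966 − 2^64 = -1823921062057408154.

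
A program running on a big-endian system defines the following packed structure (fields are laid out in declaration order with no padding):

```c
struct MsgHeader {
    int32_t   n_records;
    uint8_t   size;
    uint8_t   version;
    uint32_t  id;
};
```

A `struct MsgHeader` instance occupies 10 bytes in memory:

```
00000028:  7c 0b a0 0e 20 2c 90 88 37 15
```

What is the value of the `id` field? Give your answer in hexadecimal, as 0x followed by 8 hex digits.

0x90883715

`id` follows `n_records` (4 B), `size` (1 B), `version` (1 B), so it starts at offset 4 + 1 + 1 = 6 and occupies 4 bytes.
Bytes at offsets 6..9: 90 88 37 15.
Big-endian stores the most-significant byte at the lowest address.
The bytes are already most-significant first: 0x90883715.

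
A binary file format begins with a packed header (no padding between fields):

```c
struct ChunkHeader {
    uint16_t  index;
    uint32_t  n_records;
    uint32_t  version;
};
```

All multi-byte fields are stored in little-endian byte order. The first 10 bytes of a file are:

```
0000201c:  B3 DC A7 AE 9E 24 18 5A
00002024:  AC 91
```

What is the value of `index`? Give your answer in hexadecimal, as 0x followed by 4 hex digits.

0xDCB3

`index` is the first field, at byte offset 0, occupying 2 bytes.
Bytes at offsets 0..1: B3 DC.
Little-endian stores the least-significant byte at the lowest address.
Reassemble most-significant byte first: DC B3 → 0xDCB3.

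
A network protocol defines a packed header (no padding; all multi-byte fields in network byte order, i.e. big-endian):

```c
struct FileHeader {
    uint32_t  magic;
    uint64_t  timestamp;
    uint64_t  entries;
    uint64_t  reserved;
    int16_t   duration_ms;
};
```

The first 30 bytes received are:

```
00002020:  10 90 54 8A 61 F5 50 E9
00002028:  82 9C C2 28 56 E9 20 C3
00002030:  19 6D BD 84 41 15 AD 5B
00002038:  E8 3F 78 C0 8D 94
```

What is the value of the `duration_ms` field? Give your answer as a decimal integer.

`duration_ms` follows `magic` (4 B), `timestamp` (8 B), `entries` (8 B), `reserved` (8 B), so it starts at offset 4 + 8 + 8 + 8 = 28 and occupies 2 bytes.
Bytes at offsets 28..29: 8D 94.
Big-endian stores the most-significant byte at the lowest address.
The bytes are already most-significant first: 0x8D94.
Top bit is set, so as a signed 16-bit value this is 0x8D94 − 2^16 = -29292.

-29292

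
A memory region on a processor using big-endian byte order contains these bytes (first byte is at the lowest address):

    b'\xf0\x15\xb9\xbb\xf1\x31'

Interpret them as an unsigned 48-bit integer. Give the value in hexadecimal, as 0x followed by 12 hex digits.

0xF015B9BBF131

Big-endian: lowest address holds the most-significant byte.
The bytes are already most-significant first: 0xF015B9BBF131.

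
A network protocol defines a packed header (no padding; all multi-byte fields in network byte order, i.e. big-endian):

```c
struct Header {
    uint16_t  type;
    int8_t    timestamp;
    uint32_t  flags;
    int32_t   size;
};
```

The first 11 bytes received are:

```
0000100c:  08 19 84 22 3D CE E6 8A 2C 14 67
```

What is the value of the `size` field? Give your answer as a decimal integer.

-1976822681

`size` follows `type` (2 B), `timestamp` (1 B), `flags` (4 B), so it starts at offset 2 + 1 + 4 = 7 and occupies 4 bytes.
Bytes at offsets 7..10: 8A 2C 14 67.
In big-endian order the high byte comes first in memory.
The bytes are already most-significant first: 0x8A2C1467.
Top bit is set, so as a signed 32-bit value this is 0x8A2C1467 − 2^32 = -1976822681.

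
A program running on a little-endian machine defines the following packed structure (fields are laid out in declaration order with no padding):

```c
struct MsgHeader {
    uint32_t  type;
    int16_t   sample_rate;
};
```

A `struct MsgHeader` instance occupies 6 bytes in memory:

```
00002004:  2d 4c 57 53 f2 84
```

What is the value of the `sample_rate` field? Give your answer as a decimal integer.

`sample_rate` follows `type` (4 bytes), so it starts at byte offset 4 and occupies 2 bytes.
Bytes at offsets 4..5: F2 84.
Little-endian: lowest address holds the least-significant byte.
Reassemble most-significant byte first: 84 F2 → 0x84F2.
Top bit is set, so as a signed 16-bit value this is 0x84F2 − 2^16 = -31502.

-31502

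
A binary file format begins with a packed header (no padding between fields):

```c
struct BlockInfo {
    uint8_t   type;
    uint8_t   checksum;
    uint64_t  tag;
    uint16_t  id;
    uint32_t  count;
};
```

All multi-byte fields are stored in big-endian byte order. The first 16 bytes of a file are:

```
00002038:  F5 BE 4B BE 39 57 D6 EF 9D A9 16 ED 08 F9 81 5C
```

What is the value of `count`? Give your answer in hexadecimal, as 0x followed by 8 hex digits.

`count` follows `type` (1 B), `checksum` (1 B), `tag` (8 B), `id` (2 B), so it starts at offset 1 + 1 + 8 + 2 = 12 and occupies 4 bytes.
Bytes at offsets 12..15: 08 F9 81 5C.
Big-endian stores the most-significant byte at the lowest address.
The bytes are already most-significant first: 0x08F9815C.

0x08F9815C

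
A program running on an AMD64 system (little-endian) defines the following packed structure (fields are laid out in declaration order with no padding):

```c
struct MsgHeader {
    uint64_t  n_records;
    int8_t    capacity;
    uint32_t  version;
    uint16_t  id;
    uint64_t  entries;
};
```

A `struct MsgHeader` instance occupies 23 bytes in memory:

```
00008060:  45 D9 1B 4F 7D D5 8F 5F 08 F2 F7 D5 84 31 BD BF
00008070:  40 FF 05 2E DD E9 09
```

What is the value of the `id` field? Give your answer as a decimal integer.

`id` follows `n_records` (8 B), `capacity` (1 B), `version` (4 B), so it starts at offset 8 + 1 + 4 = 13 and occupies 2 bytes.
Bytes at offsets 13..14: 31 BD.
Little-endian: lowest address holds the least-significant byte.
Reassemble most-significant byte first: BD 31 → 0xBD31.
0xBD31 = 48433.

48433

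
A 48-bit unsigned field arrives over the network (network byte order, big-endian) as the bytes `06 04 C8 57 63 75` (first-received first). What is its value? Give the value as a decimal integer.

6617610806133

Big-endian stores the most-significant byte at the lowest address.
The bytes are already most-significant first: 0x0604C8576375.
0x0604C8576375 = 6617610806133.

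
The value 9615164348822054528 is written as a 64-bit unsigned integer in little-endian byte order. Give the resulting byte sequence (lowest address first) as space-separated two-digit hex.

9615164348822054528 in hexadecimal, padded to 64 bits, is 0x856FED082C89E680.
Split into bytes (most-significant first): 85 6F ED 08 2C 89 E6 80.
Little-endian: lowest address holds the least-significant byte.
So at ascending addresses the bytes are 80 E6 89 2C 08 ED 6F 85.

80 E6 89 2C 08 ED 6F 85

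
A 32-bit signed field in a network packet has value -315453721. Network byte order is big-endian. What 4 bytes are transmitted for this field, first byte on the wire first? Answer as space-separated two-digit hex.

Two's complement of -315453721 in 32 bits: 315453721 = 0x12CD7119; invert → 0xED328EE6; add 1 → 0xED328EE7.
Split into bytes (most-significant first): ED 32 8E E7.
In big-endian order the high byte comes first in memory.
So the memory order matches the most-significant-first order: ED 32 8E E7.

ED 32 8E E7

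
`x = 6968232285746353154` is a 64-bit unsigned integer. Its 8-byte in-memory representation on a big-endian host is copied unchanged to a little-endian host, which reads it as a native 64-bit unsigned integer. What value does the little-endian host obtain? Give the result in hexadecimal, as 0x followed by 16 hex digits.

6968232285746353154 in 64-bit hexadecimal is 0x60B422583851D402.
Stored big-endian, the bytes at ascending addresses are 60 B4 22 58 38 51 D4 02.
Read back as little-endian, the first byte is least significant, giving 0x02D451385822B460.

0x02D451385822B460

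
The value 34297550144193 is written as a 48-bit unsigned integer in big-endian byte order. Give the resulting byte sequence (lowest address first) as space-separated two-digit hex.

34297550144193 in hexadecimal, padded to 48 bits, is 0x1F31854B02C1.
Split into bytes (most-significant first): 1F 31 85 4B 02 C1.
Big-endian: lowest address holds the most-significant byte.
So the memory order matches the most-significant-first order: 1F 31 85 4B 02 C1.

1F 31 85 4B 02 C1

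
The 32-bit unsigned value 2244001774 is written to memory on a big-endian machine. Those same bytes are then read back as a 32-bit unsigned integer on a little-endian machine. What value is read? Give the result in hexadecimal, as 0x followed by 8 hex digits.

0xEEBFC085

2244001774 in 32-bit hexadecimal is 0x85C0BFEE.
Stored big-endian, the bytes at ascending addresses are 85 C0 BF EE.
Read back as little-endian, the first byte is least significant, giving 0xEEBFC085.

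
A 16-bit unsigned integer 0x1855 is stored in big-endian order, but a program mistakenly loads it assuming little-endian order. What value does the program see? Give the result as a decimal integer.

Stored big-endian, the bytes at ascending addresses are 18 55.
Read back as little-endian, the first byte is least significant, giving 0x5518.
0x5518 = 21784.

21784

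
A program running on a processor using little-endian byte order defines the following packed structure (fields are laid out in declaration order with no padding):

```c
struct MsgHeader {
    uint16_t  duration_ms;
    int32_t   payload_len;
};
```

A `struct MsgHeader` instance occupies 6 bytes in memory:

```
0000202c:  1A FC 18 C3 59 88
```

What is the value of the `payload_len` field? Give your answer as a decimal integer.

-2007383272

`payload_len` follows `duration_ms` (2 bytes), so it starts at byte offset 2 and occupies 4 bytes.
Bytes at offsets 2..5: 18 C3 59 88.
Little-endian: lowest address holds the least-significant byte.
Reassemble most-significant byte first: 88 59 C3 18 → 0x8859C318.
Top bit is set, so as a signed 32-bit value this is 0x8859C318 − 2^32 = -2007383272.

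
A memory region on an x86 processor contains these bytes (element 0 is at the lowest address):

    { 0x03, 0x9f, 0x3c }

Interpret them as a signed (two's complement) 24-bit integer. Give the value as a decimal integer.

3972867

Little-endian stores the least-significant byte at the lowest address.
Reassemble most-significant byte first: 3C 9F 03 → 0x3C9F03.
0x3C9F03 = 3972867.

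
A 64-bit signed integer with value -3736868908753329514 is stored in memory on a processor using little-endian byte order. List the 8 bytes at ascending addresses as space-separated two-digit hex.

Two's complement of -3736868908753329514 in 64 bits: 3736868908753329514 = 0x33DC067946719D6A; invert → 0xCC23F986B98E6295; add 1 → 0xCC23F986B98E6296.
Split into bytes (most-significant first): CC 23 F9 86 B9 8E 62 96.
In little-endian order the low byte comes first in memory.
So at ascending addresses the bytes are 96 62 8E B9 86 F9 23 CC.

96 62 8E B9 86 F9 23 CC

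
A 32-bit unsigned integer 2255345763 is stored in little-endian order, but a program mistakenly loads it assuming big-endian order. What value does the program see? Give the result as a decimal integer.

2255345763 in 32-bit hexadecimal is 0x866DD863.
Stored little-endian, the bytes at ascending addresses are 63 D8 6D 86.
Read back as big-endian, the last byte is least significant, giving 0x63D86D86.
0x63D86D86 = 1675128198.

1675128198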